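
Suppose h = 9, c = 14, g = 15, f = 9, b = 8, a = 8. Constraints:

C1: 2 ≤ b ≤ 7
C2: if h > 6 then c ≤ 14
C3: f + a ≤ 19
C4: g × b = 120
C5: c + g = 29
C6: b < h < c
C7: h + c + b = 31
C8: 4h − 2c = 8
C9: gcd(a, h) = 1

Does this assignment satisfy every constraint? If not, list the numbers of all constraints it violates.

Violated: 1.

C1: b = 8 is outside [2, 7]  ✗
C2: h = 9 > 6, so we need c ≤ 14; c = 14 ≤ 14  ✓
C3: f + a = 9 + 8 = 17; 17 ≤ 19  ✓
C4: g × b = 15 × 8 = 120  ✓
C5: c + g = 14 + 15 = 29  ✓
C6: values 8 < 9 < 14  ✓
C7: h + c + b = 9 + 14 + 8 = 31  ✓
C8: 4h − 2c = 4(9) − 2(14) = 8  ✓
C9: gcd(8, 9) = 1  ✓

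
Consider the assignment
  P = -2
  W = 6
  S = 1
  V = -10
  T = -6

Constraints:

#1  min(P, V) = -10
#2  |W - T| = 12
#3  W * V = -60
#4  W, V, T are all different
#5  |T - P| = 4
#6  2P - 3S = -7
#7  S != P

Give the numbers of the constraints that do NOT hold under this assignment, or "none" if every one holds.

#1 min(-2, -10) = -10 — OK.
#2 |6 - (-6)| = 12 — OK.
#3 W * V = 6 * (-10) = -60 — OK.
#4 values 6, -10, -6 are pairwise distinct — OK.
#5 |-6 - (-2)| = 4 — OK.
#6 2P - 3S = 2(-2) - 3(1) = -7 — OK.
#7 S = 1, P = -2; distinct — OK.

The assignment satisfies every constraint.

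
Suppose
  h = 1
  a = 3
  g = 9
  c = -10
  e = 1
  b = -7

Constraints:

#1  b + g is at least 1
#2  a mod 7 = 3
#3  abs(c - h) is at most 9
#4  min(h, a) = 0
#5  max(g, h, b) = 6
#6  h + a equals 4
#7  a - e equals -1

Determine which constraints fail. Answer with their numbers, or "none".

#1 b + g = -7 + 9 = 2; 2 ≥ 1  true
#2 3 mod 7 = 3  true
#3 abs(-10 - 1) = 11; 11 > 9, exceeds bound 9  false
#4 min(1, 3) = 1, not 0  false
#5 max(9, 1, -7) = 9, not 6  false
#6 h + a = 1 + 3 = 4  true
#7 a - e = 3 - 1 = 2, not -1  false

The assignment fails constraints 3, 4, 5, 7.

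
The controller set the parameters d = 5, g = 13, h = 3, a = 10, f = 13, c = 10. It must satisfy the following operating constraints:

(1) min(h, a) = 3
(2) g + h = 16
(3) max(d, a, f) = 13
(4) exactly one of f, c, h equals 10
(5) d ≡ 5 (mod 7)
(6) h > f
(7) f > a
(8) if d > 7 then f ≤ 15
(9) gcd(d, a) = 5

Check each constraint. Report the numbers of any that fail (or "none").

No — constraint 6 is not satisfied.

(1) min(3, 10) = 3 — OK.
(2) g + h = 13 + 3 = 16 — OK.
(3) max(5, 10, 13) = 13 — OK.
(4) f=13, c=10, h=3; 1 of them equals 10 — OK.
(5) 5 mod 7 = 5 — OK.
(6) h = 3, f = 13; 3 ≤ 13 (want >) — violated.
(7) f = 13, a = 10; 13 > 10 — OK.
(8) d = 5, not > 7; antecedent false, conditional vacuously true — OK.
(9) gcd(5, 10) = 5 — OK.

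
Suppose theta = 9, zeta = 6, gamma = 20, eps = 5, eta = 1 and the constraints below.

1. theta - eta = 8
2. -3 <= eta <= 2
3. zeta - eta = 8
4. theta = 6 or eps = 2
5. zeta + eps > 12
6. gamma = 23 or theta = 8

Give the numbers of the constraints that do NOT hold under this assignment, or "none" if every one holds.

Violated: 3, 4, 5, and 6.

1. theta - eta = 9 - 1 = 8  yes
2. eta = 1 lies in [-3, 2]  yes
3. zeta - eta = 6 - 1 = 5, not 8  no
4. theta = 9 ≠ 6 and eps = 5 ≠ 2; both disjuncts false  no
5. zeta + eps = 6 + 5 = 11; 11 ≤ 12, bound 12 not met  no
6. gamma = 20 ≠ 23 and theta = 9 ≠ 8; both disjuncts false  no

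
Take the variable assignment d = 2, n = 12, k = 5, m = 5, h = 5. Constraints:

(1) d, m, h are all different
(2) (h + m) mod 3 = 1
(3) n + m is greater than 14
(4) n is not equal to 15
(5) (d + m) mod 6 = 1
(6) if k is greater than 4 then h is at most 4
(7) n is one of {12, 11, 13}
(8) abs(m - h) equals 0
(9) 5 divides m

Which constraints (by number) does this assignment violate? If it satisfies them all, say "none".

(1) m = h = 5, not all different — does not hold.
(2) h + m = 10; 10 mod 3 = 1 — holds.
(3) n + m = 12 + 5 = 17; 17 > 14 — holds.
(4) n = 12, and 12 ≠ 15 — holds.
(5) d + m = 7; 7 mod 6 = 1 — holds.
(6) k = 5 > 4, so we need h ≤ 4; but h = 5 > 4 — does not hold.
(7) n = 12 is in {12, 11, 13} — holds.
(8) abs(5 - 5) = 0 — holds.
(9) 5 / 5 = 1, so 5 divides 5 — holds.

Violated: 1 and 6.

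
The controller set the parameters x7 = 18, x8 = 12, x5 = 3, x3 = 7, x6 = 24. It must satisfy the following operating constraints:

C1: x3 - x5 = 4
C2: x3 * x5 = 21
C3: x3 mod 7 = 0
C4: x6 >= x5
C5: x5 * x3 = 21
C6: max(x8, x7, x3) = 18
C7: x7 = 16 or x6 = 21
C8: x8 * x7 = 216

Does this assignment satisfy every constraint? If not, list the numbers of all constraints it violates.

C1: x3 - x5 = 7 - 3 = 4  true
C2: x3 * x5 = 7 * 3 = 21  true
C3: 7 mod 7 = 0  true
C4: x6 = 24, x5 = 3; 24 ≥ 3  true
C5: x5 * x3 = 3 * 7 = 21  true
C6: max(12, 18, 7) = 18  true
C7: x7 = 18 ≠ 16 and x6 = 24 ≠ 21; both disjuncts false  false
C8: x8 * x7 = 12 * 18 = 216  true

No — constraint 7 is not satisfied.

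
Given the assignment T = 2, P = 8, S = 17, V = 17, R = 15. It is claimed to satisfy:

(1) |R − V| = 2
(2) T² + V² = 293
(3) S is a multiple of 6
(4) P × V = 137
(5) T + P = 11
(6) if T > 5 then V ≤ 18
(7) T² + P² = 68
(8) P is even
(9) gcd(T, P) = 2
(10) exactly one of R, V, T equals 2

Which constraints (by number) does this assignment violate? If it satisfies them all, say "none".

Violated: 3, 4, and 5.

(1) |15 − 17| = 2 — OK.
(2) T² + V² = 2² + 17² = 4 + 289 = 293 — OK.
(3) 17 = 6×2 + 5, so 6 does not divide 17 — violated.
(4) P × V = 8 × 17 = 136, not 137 — violated.
(5) T + P = 2 + 8 = 10, not 11 — violated.
(6) T = 2, not > 5; antecedent false, conditional vacuously true — OK.
(7) T² + P² = 2² + 8² = 4 + 64 = 68 — OK.
(8) P = 8 is even — OK.
(9) gcd(2, 8) = 2 — OK.
(10) R=15, V=17, T=2; 1 of them equals 2 — OK.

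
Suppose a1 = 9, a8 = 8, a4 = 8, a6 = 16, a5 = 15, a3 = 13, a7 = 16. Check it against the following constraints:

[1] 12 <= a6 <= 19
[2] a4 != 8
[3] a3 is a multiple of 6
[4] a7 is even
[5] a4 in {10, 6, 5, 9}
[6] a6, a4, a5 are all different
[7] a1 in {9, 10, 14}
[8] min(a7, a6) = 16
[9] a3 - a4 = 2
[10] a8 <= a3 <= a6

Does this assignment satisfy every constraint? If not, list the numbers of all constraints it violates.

Constraints 2, 3, 5, 9 are violated.

[1] a6 = 16 lies in [12, 19] — OK.
[2] a4 = 8, but 8 is required to differ — violated.
[3] 13 = 6*2 + 1, so 6 does not divide 13 — violated.
[4] a7 = 16 is even — OK.
[5] a4 = 8 is not in {10, 6, 5, 9} — violated.
[6] values 16, 8, 15 are pairwise distinct — OK.
[7] a1 = 9 is in {9, 10, 14} — OK.
[8] min(16, 16) = 16 — OK.
[9] a3 - a4 = 13 - 8 = 5, not 2 — violated.
[10] values 8 <= 13 <= 16 — OK.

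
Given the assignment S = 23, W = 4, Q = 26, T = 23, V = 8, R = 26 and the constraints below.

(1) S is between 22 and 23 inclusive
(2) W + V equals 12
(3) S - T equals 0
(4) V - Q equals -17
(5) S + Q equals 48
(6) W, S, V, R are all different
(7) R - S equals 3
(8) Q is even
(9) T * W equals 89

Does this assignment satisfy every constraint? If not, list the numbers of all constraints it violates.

Constraints 4, 5, 9 are violated.

(1) S = 23 lies in [22, 23] — satisfied.
(2) W + V = 4 + 8 = 12 — satisfied.
(3) S - T = 23 - 23 = 0 — satisfied.
(4) V - Q = 8 - 26 = -18, not -17 — violated.
(5) S + Q = 23 + 26 = 49, not 48 — violated.
(6) values 4, 23, 8, 26 are pairwise distinct — satisfied.
(7) R - S = 26 - 23 = 3 — satisfied.
(8) Q = 26 is even — satisfied.
(9) T * W = 23 * 4 = 92, not 89 — violated.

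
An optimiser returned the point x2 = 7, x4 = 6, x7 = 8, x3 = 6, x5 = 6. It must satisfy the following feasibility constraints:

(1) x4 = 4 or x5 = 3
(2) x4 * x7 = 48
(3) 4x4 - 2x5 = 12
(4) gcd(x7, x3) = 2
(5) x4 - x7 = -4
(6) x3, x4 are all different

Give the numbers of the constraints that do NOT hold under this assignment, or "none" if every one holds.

(1) x4 = 6 ≠ 4 and x5 = 6 ≠ 3; both disjuncts false — fails.
(2) x4 * x7 = 6 * 8 = 48 — holds.
(3) 4x4 - 2x5 = 4(6) - 2(6) = 12 — holds.
(4) gcd(8, 6) = 2 — holds.
(5) x4 - x7 = 6 - 8 = -2, not -4 — fails.
(6) x3 = x4 = 6, not all different — fails.

Constraints 1, 5, and 6 do not hold.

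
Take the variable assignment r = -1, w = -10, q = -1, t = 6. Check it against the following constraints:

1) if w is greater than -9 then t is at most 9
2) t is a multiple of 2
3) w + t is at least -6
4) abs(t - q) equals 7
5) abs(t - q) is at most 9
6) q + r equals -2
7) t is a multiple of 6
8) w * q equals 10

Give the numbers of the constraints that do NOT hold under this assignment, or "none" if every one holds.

1) w = -10, not > -9; antecedent false, conditional vacuously true  true
2) 6 / 2 = 3, so 2 divides 6  true
3) w + t = -10 + 6 = -4; -4 ≥ -6  true
4) abs(6 - (-1)) = 7  true
5) abs(6 - (-1)) = 7; 7 ≤ 9  true
6) q + r = -1 + (-1) = -2  true
7) 6 / 6 = 1, so 6 divides 6  true
8) w * q = -10 * (-1) = 10  true

No violations.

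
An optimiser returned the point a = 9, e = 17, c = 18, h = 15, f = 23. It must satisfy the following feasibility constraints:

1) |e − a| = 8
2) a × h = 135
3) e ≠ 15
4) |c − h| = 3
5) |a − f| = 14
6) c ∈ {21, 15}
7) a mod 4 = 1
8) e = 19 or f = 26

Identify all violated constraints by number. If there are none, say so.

Constraints 6, 8 do not hold.

1) |17 − 9| = 8 — holds.
2) a × h = 9 × 15 = 135 — holds.
3) e = 17, and 17 ≠ 15 — holds.
4) |18 − 15| = 3 — holds.
5) |9 − 23| = 14 — holds.
6) c = 18 is not in {21, 15} — does not hold.
7) 9 mod 4 = 1 — holds.
8) e = 17 ≠ 19 and f = 23 ≠ 26; both disjuncts false — does not hold.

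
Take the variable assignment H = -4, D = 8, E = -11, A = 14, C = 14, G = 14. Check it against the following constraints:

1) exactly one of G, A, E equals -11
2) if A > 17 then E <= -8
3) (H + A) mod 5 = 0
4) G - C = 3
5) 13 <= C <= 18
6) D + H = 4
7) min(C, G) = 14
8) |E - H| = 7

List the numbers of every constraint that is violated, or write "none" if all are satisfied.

The assignment fails constraint 4.

1) G=14, A=14, E=-11; 1 of them equals -11 — OK.
2) A = 14, not > 17; antecedent false, conditional vacuously true — OK.
3) H + A = 10; 10 mod 5 = 0 — OK.
4) G - C = 14 - 14 = 0, not 3 — violated.
5) C = 14 lies in [13, 18] — OK.
6) D + H = 8 + (-4) = 4 — OK.
7) min(14, 14) = 14 — OK.
8) |-11 - (-4)| = 7 — OK.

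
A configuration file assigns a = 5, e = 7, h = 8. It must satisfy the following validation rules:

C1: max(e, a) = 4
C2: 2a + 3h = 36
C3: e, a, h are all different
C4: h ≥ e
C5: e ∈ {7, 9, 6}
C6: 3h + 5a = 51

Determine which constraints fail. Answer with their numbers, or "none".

Constraints 1, 2, and 6 are violated.

C1: max(7, 5) = 7, not 4 — fails.
C2: 2a + 3h = 2(5) + 3(8) = 34, not 36 — fails.
C3: values 7, 5, 8 are pairwise distinct — holds.
C4: h = 8, e = 7; 8 ≥ 7 — holds.
C5: e = 7 is in {7, 9, 6} — holds.
C6: 3h + 5a = 3(8) + 5(5) = 49, not 51 — fails.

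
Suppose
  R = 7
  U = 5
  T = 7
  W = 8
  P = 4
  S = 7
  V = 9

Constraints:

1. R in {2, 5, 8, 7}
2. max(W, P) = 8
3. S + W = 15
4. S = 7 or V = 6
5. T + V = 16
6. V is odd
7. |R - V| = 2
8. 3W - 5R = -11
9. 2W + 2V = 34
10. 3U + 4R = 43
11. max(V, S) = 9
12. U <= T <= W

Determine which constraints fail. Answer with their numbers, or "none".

Yes — all constraints hold.

1. R = 7 is in {2, 5, 8, 7}  yes
2. max(8, 4) = 8  yes
3. S + W = 7 + 8 = 15  yes
4. S = 7 = 7 (first disjunct)  yes
5. T + V = 7 + 9 = 16  yes
6. V = 9 is odd  yes
7. |7 - 9| = 2  yes
8. 3W - 5R = 3(8) - 5(7) = -11  yes
9. 2W + 2V = 2(8) + 2(9) = 34  yes
10. 3U + 4R = 3(5) + 4(7) = 43  yes
11. max(9, 7) = 9  yes
12. values 5 <= 7 <= 8  yes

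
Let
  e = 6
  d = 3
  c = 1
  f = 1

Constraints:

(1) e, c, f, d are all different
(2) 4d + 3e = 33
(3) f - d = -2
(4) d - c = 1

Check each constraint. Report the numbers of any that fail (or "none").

(1) c = f = 1, not all different  false
(2) 4d + 3e = 4(3) + 3(6) = 30, not 33  false
(3) f - d = 1 - 3 = -2  true
(4) d - c = 3 - 1 = 2, not 1  false

The assignment fails constraints 1, 2, and 4.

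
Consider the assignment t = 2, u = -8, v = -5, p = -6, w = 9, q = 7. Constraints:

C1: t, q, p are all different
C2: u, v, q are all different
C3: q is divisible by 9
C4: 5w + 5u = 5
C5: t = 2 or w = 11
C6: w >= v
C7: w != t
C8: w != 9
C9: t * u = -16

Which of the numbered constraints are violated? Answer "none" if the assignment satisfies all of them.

C1: values 2, 7, -6 are pairwise distinct — holds.
C2: values -8, -5, 7 are pairwise distinct — holds.
C3: 7 = 9*0 + 7, so 9 does not divide 7 — fails.
C4: 5w + 5u = 5(9) + 5(-8) = 5 — holds.
C5: t = 2 = 2 (first disjunct) — holds.
C6: w = 9, v = -5; 9 ≥ -5 — holds.
C7: w = 9, t = 2; distinct — holds.
C8: w = 9, but 9 is required to differ — fails.
C9: t * u = 2 * (-8) = -16 — holds.

Constraints 3, 8 are violated.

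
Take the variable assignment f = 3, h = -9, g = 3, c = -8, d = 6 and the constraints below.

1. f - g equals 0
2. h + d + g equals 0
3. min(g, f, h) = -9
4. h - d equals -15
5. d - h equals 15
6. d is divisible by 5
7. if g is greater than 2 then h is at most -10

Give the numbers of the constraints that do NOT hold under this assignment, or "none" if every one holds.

1. f - g = 3 - 3 = 0  true
2. h + d + g = -9 + 6 + 3 = 0  true
3. min(3, 3, -9) = -9  true
4. h - d = -9 - 6 = -15  true
5. d - h = 6 - (-9) = 15  true
6. 6 = 5*1 + 1, so 5 does not divide 6  false
7. g = 3 > 2, so we need h ≤ -10; but h = -9 > -10  false

Violated: 6 and 7.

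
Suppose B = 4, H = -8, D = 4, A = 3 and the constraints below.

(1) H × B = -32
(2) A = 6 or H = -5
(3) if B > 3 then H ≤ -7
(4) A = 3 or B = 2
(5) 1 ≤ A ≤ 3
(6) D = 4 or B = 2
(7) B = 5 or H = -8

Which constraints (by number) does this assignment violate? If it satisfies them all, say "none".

Constraint 2 does not hold.

(1) H × B = -8 × 4 = -32 — satisfied.
(2) A = 3 ≠ 6 and H = -8 ≠ -5; both disjuncts false — violated.
(3) B = 4 > 3, so we need H ≤ -7; H = -8 ≤ -7 — satisfied.
(4) A = 3 = 3 (first disjunct) — satisfied.
(5) A = 3 lies in [1, 3] — satisfied.
(6) D = 4 = 4 (first disjunct) — satisfied.
(7) B = 4 ≠ 5, but H = -8 = -8 (second disjunct) — satisfied.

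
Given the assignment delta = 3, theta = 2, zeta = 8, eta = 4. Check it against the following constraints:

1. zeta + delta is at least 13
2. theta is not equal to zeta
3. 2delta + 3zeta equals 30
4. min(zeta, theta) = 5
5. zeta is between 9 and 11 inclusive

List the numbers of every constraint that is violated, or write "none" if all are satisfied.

Constraints 1, 4, 5 do not hold.

1. zeta + delta = 8 + 3 = 11; 11 < 13, bound 13 not met  fails
2. theta = 2, zeta = 8; distinct  holds
3. 2delta + 3zeta = 2(3) + 3(8) = 30  holds
4. min(8, 2) = 2, not 5  fails
5. zeta = 8 is outside [9, 11]  fails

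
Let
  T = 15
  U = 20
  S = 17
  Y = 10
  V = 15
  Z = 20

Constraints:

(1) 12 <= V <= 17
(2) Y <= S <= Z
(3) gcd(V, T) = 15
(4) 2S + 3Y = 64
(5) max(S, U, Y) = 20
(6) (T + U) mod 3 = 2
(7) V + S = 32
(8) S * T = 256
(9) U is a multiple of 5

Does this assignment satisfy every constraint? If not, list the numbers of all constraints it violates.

(1) V = 15 lies in [12, 17] — holds.
(2) values 10 <= 17 <= 20 — holds.
(3) gcd(15, 15) = 15 — holds.
(4) 2S + 3Y = 2(17) + 3(10) = 64 — holds.
(5) max(17, 20, 10) = 20 — holds.
(6) T + U = 35; 35 mod 3 = 2 — holds.
(7) V + S = 15 + 17 = 32 — holds.
(8) S * T = 17 * 15 = 255, not 256 — does not hold.
(9) 20 / 5 = 4, so 5 divides 20 — holds.

Constraint 8 does not hold.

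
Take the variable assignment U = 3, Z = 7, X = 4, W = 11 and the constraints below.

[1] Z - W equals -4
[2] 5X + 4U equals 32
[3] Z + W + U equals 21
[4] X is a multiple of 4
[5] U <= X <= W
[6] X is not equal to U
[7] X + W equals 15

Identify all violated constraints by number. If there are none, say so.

All constraints are satisfied.

[1] Z - W = 7 - 11 = -4  ✔
[2] 5X + 4U = 5(4) + 4(3) = 32  ✔
[3] Z + W + U = 7 + 11 + 3 = 21  ✔
[4] 4 / 4 = 1, so 4 divides 4  ✔
[5] values 3 <= 4 <= 11  ✔
[6] X = 4, U = 3; distinct  ✔
[7] X + W = 4 + 11 = 15  ✔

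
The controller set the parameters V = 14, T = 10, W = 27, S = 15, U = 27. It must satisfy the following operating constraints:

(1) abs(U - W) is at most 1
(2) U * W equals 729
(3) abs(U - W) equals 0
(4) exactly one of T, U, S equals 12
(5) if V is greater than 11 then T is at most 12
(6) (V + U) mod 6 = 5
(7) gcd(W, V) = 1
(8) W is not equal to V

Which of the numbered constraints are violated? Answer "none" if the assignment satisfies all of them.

(1) abs(27 - 27) = 0; 0 ≤ 1 — OK.
(2) U * W = 27 * 27 = 729 — OK.
(3) abs(27 - 27) = 0 — OK.
(4) T=10, U=27, S=15; 0 of them equal 12, not exactly one — violated.
(5) V = 14 > 11, so we need T ≤ 12; T = 10 ≤ 12 — OK.
(6) V + U = 41; 41 mod 6 = 5 — OK.
(7) gcd(27, 14) = 1 — OK.
(8) W = 27, V = 14; distinct — OK.

Constraint 4 is violated.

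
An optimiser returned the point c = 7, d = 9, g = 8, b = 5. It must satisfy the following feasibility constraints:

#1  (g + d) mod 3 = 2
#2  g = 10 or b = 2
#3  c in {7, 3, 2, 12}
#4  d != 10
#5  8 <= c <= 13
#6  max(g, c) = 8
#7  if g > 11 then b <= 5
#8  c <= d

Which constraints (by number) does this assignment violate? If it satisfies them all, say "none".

Constraints 2 and 5 do not hold.

#1 g + d = 17; 17 mod 3 = 2  ✔
#2 g = 8 ≠ 10 and b = 5 ≠ 2; both disjuncts false  ✘
#3 c = 7 is in {7, 3, 2, 12}  ✔
#4 d = 9, and 9 ≠ 10  ✔
#5 c = 7 is outside [8, 13]  ✘
#6 max(8, 7) = 8  ✔
#7 g = 8, not > 11; antecedent false, conditional vacuously true  ✔
#8 c = 7, d = 9; 7 ≤ 9  ✔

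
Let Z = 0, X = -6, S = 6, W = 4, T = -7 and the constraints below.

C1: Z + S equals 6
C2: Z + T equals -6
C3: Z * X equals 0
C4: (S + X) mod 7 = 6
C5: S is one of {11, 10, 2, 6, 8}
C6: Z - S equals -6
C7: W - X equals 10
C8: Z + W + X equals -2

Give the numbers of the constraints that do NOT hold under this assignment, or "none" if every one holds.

C1: Z + S = 0 + 6 = 6 — satisfied.
C2: Z + T = 0 + (-7) = -7, not -6 — violated.
C3: Z * X = 0 * (-6) = 0 — satisfied.
C4: S + X = 0; 0 mod 7 = 0, not 6 — violated.
C5: S = 6 is in {11, 10, 2, 6, 8} — satisfied.
C6: Z - S = 0 - 6 = -6 — satisfied.
C7: W - X = 4 - (-6) = 10 — satisfied.
C8: Z + W + X = 0 + 4 + (-6) = -2 — satisfied.

Constraints 2 and 4 are violated.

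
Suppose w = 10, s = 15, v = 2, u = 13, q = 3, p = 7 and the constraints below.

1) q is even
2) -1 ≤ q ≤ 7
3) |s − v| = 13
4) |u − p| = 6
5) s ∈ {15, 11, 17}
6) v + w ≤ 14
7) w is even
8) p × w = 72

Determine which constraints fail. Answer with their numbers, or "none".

Constraints 1, 8 do not hold.

1) q = 3 is odd — fails.
2) q = 3 lies in [-1, 7] — holds.
3) |15 − 2| = 13 — holds.
4) |13 − 7| = 6 — holds.
5) s = 15 is in {15, 11, 17} — holds.
6) v + w = 2 + 10 = 12; 12 ≤ 14 — holds.
7) w = 10 is even — holds.
8) p × w = 7 × 10 = 70, not 72 — fails.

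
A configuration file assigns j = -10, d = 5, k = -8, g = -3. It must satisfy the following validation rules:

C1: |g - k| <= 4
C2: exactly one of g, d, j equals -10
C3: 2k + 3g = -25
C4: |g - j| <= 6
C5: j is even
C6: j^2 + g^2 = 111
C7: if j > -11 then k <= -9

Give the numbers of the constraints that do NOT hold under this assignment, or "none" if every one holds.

Constraints 1, 4, 6, 7 are violated.

C1: |-3 - (-8)| = 5; 5 > 4, exceeds bound 4 — violated.
C2: g=-3, d=5, j=-10; 1 of them equals -10 — OK.
C3: 2k + 3g = 2(-8) + 3(-3) = -25 — OK.
C4: |-3 - (-10)| = 7; 7 > 6, exceeds bound 6 — violated.
C5: j = -10 is even — OK.
C6: j^2 + g^2 = (-10)^2 + (-3)^2 = 100 + 9 = 109, not 111 — violated.
C7: j = -10 > -11, so we need k ≤ -9; but k = -8 > -9 — violated.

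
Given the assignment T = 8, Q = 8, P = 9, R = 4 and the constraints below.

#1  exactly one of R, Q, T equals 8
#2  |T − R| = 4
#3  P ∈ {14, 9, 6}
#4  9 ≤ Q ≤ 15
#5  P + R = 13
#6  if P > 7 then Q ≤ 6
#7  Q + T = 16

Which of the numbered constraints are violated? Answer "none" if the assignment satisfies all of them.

#1 R=4, Q=8, T=8; 2 of them equal 8, not exactly one — does not hold.
#2 |8 − 4| = 4 — holds.
#3 P = 9 is in {14, 9, 6} — holds.
#4 Q = 8 is outside [9, 15] — does not hold.
#5 P + R = 9 + 4 = 13 — holds.
#6 P = 9 > 7, so we need Q ≤ 6; but Q = 8 > 6 — does not hold.
#7 Q + T = 8 + 8 = 16 — holds.

Constraints 1, 4, and 6 are violated.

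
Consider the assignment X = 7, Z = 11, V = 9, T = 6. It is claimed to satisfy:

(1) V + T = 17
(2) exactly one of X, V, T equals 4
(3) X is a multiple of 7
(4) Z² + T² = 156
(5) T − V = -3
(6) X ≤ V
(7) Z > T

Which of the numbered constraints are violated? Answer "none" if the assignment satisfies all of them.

Constraints 1, 2, and 4 are violated.

(1) V + T = 9 + 6 = 15, not 17  false
(2) X=7, V=9, T=6; 0 of them equal 4, not exactly one  false
(3) 7 / 7 = 1, so 7 divides 7  true
(4) Z² + T² = 11² + 6² = 121 + 36 = 157, not 156  false
(5) T − V = 6 − 9 = -3  true
(6) X = 7, V = 9; 7 ≤ 9  true
(7) Z = 11, T = 6; 11 > 6  true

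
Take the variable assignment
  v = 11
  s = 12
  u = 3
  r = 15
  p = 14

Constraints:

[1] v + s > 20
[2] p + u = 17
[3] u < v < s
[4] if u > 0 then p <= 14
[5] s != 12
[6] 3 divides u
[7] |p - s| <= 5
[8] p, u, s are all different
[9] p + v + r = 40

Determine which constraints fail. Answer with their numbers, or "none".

The assignment fails constraint 5.

[1] v + s = 11 + 12 = 23; 23 > 20 — satisfied.
[2] p + u = 14 + 3 = 17 — satisfied.
[3] values 3 < 11 < 12 — satisfied.
[4] u = 3 > 0, so we need p ≤ 14; p = 14 ≤ 14 — satisfied.
[5] s = 12, but 12 is required to differ — violated.
[6] 3 / 3 = 1, so 3 divides 3 — satisfied.
[7] |14 - 12| = 2; 2 ≤ 5 — satisfied.
[8] values 14, 3, 12 are pairwise distinct — satisfied.
[9] p + v + r = 14 + 11 + 15 = 40 — satisfied.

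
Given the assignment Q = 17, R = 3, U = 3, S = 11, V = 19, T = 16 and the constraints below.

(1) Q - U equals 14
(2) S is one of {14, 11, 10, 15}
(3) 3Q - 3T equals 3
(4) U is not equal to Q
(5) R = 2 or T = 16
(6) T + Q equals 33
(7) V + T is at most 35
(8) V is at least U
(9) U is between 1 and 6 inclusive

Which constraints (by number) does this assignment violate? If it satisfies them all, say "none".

(1) Q - U = 17 - 3 = 14 — holds.
(2) S = 11 is in {14, 11, 10, 15} — holds.
(3) 3Q - 3T = 3(17) - 3(16) = 3 — holds.
(4) U = 3, Q = 17; distinct — holds.
(5) R = 3 ≠ 2, but T = 16 = 16 (second disjunct) — holds.
(6) T + Q = 16 + 17 = 33 — holds.
(7) V + T = 19 + 16 = 35; 35 ≤ 35 — holds.
(8) V = 19, U = 3; 19 ≥ 3 — holds.
(9) U = 3 lies in [1, 6] — holds.

No violations.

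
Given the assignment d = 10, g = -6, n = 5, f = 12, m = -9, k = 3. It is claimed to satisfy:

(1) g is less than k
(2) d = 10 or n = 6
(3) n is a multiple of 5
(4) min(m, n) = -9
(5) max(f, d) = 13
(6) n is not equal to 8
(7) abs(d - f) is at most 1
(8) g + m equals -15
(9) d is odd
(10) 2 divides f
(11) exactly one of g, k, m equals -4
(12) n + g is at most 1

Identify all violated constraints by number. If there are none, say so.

(1) g = -6, k = 3; -6 < 3  holds
(2) d = 10 = 10 (first disjunct)  holds
(3) 5 / 5 = 1, so 5 divides 5  holds
(4) min(-9, 5) = -9  holds
(5) max(12, 10) = 12, not 13  fails
(6) n = 5, and 5 ≠ 8  holds
(7) abs(10 - 12) = 2; 2 > 1, exceeds bound 1  fails
(8) g + m = -6 + (-9) = -15  holds
(9) d = 10 is even  fails
(10) 12 / 2 = 6, so 2 divides 12  holds
(11) g=-6, k=3, m=-9; 0 of them equal -4, not exactly one  fails
(12) n + g = 5 + (-6) = -1; -1 ≤ 1  holds

Violated: 5, 7, 9, and 11.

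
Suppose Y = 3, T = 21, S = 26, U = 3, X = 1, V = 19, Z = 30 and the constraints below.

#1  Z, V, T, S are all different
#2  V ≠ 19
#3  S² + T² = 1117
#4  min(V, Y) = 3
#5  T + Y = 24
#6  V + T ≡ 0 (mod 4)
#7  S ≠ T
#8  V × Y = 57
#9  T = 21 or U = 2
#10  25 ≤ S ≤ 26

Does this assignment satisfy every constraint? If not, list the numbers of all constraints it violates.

#1 values 30, 19, 21, 26 are pairwise distinct  true
#2 V = 19, but 19 is required to differ  false
#3 S² + T² = 26² + 21² = 676 + 441 = 1117  true
#4 min(19, 3) = 3  true
#5 T + Y = 21 + 3 = 24  true
#6 V + T = 40; 40 mod 4 = 0  true
#7 S = 26, T = 21; distinct  true
#8 V × Y = 19 × 3 = 57  true
#9 T = 21 = 21 (first disjunct)  true
#10 S = 26 lies in [25, 26]  true

Constraint 2 is violated.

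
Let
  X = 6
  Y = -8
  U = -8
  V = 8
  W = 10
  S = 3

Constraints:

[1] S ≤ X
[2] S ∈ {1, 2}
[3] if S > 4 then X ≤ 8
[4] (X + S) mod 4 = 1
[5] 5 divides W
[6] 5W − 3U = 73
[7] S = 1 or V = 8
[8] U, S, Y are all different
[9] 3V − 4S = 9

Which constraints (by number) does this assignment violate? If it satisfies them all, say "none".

[1] S = 3, X = 6; 3 ≤ 6 — holds.
[2] S = 3 is not in {1, 2} — fails.
[3] S = 3, not > 4; antecedent false, conditional vacuously true — holds.
[4] X + S = 9; 9 mod 4 = 1 — holds.
[5] 10 / 5 = 2, so 5 divides 10 — holds.
[6] 5W − 3U = 5(10) − 3(-8) = 74, not 73 — fails.
[7] S = 3 ≠ 1, but V = 8 = 8 (second disjunct) — holds.
[8] U = Y = -8, not all different — fails.
[9] 3V − 4S = 3(8) − 4(3) = 12, not 9 — fails.

Constraints 2, 6, 8, and 9 do not hold.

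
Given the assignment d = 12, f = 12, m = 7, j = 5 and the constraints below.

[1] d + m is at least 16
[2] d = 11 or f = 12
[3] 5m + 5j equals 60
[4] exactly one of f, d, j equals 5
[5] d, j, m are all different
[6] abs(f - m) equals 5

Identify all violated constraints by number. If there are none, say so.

No violations.

[1] d + m = 12 + 7 = 19; 19 ≥ 16 — holds.
[2] d = 12 ≠ 11, but f = 12 = 12 (second disjunct) — holds.
[3] 5m + 5j = 5(7) + 5(5) = 60 — holds.
[4] f=12, d=12, j=5; 1 of them equals 5 — holds.
[5] values 12, 5, 7 are pairwise distinct — holds.
[6] abs(12 - 7) = 5 — holds.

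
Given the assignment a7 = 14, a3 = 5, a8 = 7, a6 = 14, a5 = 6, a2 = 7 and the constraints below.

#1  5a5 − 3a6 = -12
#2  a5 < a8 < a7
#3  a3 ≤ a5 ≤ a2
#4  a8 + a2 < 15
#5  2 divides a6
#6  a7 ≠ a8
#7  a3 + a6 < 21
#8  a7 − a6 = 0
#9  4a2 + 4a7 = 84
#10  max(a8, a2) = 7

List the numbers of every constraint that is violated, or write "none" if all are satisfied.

#1 5a5 − 3a6 = 5(6) − 3(14) = -12 — satisfied.
#2 values 6 < 7 < 14 — satisfied.
#3 values 5 ≤ 6 ≤ 7 — satisfied.
#4 a8 + a2 = 7 + 7 = 14; 14 < 15 — satisfied.
#5 14 / 2 = 7, so 2 divides 14 — satisfied.
#6 a7 = 14, a8 = 7; distinct — satisfied.
#7 a3 + a6 = 5 + 14 = 19; 19 < 21 — satisfied.
#8 a7 − a6 = 14 − 14 = 0 — satisfied.
#9 4a2 + 4a7 = 4(7) + 4(14) = 84 — satisfied.
#10 max(7, 7) = 7 — satisfied.

Yes — all constraints hold.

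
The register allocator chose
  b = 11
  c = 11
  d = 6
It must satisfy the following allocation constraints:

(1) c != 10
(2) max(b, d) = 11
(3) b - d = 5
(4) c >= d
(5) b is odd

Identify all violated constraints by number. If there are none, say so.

(1) c = 11, and 11 ≠ 10  ✓
(2) max(11, 6) = 11  ✓
(3) b - d = 11 - 6 = 5  ✓
(4) c = 11, d = 6; 11 ≥ 6  ✓
(5) b = 11 is odd  ✓

The assignment satisfies every constraint.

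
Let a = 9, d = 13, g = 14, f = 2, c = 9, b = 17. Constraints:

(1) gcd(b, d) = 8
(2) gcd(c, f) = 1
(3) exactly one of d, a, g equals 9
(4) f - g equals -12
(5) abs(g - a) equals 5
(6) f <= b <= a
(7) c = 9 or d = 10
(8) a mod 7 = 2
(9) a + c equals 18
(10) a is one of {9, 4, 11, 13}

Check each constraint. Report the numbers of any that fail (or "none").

(1) gcd(17, 13) = 1, not 8  ✘
(2) gcd(9, 2) = 1  ✔
(3) d=13, a=9, g=14; 1 of them equals 9  ✔
(4) f - g = 2 - 14 = -12  ✔
(5) abs(14 - 9) = 5  ✔
(6) values 2, 17, 9; b = 17 is not <= a = 9  ✘
(7) c = 9 = 9 (first disjunct)  ✔
(8) 9 mod 7 = 2  ✔
(9) a + c = 9 + 9 = 18  ✔
(10) a = 9 is in {9, 4, 11, 13}  ✔

Violated: 1 and 6.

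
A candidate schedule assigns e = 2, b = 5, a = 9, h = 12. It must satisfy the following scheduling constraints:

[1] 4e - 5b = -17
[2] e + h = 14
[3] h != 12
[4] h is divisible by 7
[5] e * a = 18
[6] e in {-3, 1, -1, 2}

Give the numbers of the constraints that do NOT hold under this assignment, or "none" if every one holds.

[1] 4e - 5b = 4(2) - 5(5) = -17  holds
[2] e + h = 2 + 12 = 14  holds
[3] h = 12, but 12 is required to differ  fails
[4] 12 = 7*1 + 5, so 7 does not divide 12  fails
[5] e * a = 2 * 9 = 18  holds
[6] e = 2 is in {-3, 1, -1, 2}  holds

Violated: 3, 4.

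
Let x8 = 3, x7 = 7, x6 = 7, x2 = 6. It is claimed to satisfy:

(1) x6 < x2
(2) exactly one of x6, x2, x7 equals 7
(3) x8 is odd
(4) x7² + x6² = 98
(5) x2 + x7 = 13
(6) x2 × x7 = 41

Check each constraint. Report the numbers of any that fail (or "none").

Constraints 1, 2, and 6 are violated.

(1) x6 = 7, x2 = 6; 7 ≥ 6 (want <) — fails.
(2) x6=7, x2=6, x7=7; 2 of them equal 7, not exactly one — fails.
(3) x8 = 3 is odd — holds.
(4) x7² + x6² = 7² + 7² = 49 + 49 = 98 — holds.
(5) x2 + x7 = 6 + 7 = 13 — holds.
(6) x2 × x7 = 6 × 7 = 42, not 41 — fails.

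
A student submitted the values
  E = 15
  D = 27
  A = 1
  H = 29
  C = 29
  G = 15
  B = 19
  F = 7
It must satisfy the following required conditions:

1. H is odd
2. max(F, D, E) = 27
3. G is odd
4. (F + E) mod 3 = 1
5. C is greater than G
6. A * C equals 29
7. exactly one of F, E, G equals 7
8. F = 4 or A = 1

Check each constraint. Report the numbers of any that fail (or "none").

The assignment satisfies every constraint.

1. H = 29 is odd  ✓
2. max(7, 27, 15) = 27  ✓
3. G = 15 is odd  ✓
4. F + E = 22; 22 mod 3 = 1  ✓
5. C = 29, G = 15; 29 > 15  ✓
6. A * C = 1 * 29 = 29  ✓
7. F=7, E=15, G=15; 1 of them equals 7  ✓
8. F = 7 ≠ 4, but A = 1 = 1 (second disjunct)  ✓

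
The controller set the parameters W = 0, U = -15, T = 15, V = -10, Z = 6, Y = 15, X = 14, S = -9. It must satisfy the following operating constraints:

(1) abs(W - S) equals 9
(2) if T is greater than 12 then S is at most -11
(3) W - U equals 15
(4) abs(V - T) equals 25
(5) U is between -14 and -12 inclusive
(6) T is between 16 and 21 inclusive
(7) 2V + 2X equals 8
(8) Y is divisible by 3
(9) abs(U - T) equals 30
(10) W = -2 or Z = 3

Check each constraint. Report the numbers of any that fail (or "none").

No — constraints 2, 5, 6, and 10 are not satisfied.

(1) abs(0 - (-9)) = 9 — holds.
(2) T = 15 > 12, so we need S ≤ -11; but S = -9 > -11 — does not hold.
(3) W - U = 0 - (-15) = 15 — holds.
(4) abs(-10 - 15) = 25 — holds.
(5) U = -15 is outside [-14, -12] — does not hold.
(6) T = 15 is outside [16, 21] — does not hold.
(7) 2V + 2X = 2(-10) + 2(14) = 8 — holds.
(8) 15 / 3 = 5, so 3 divides 15 — holds.
(9) abs(-15 - 15) = 30 — holds.
(10) W = 0 ≠ -2 and Z = 6 ≠ 3; both disjuncts false — does not hold.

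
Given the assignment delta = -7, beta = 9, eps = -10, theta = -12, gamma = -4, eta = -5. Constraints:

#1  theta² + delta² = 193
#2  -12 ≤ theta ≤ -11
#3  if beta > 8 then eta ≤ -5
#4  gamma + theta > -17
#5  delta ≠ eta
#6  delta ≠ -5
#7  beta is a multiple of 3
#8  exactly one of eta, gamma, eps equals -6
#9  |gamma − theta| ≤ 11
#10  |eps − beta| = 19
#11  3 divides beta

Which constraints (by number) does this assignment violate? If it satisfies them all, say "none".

#1 theta² + delta² = (-12)² + (-7)² = 144 + 49 = 193 — satisfied.
#2 theta = -12 lies in [-12, -11] — satisfied.
#3 beta = 9 > 8, so we need eta ≤ -5; eta = -5 ≤ -5 — satisfied.
#4 gamma + theta = -4 + (-12) = -16; -16 > -17 — satisfied.
#5 delta = -7, eta = -5; distinct — satisfied.
#6 delta = -7, and -7 ≠ -5 — satisfied.
#7 9 / 3 = 3, so 3 divides 9 — satisfied.
#8 eta=-5, gamma=-4, eps=-10; 0 of them equal -6, not exactly one — violated.
#9 |-4 − (-12)| = 8; 8 ≤ 11 — satisfied.
#10 |-10 − 9| = 19 — satisfied.
#11 9 / 3 = 3, so 3 divides 9 — satisfied.

Constraint 8 is violated.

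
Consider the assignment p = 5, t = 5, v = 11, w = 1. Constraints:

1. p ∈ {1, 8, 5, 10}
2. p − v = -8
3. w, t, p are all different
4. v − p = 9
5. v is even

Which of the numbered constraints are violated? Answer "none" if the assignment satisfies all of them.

1. p = 5 is in {1, 8, 5, 10} — satisfied.
2. p − v = 5 − 11 = -6, not -8 — violated.
3. t = p = 5, not all different — violated.
4. v − p = 11 − 5 = 6, not 9 — violated.
5. v = 11 is odd — violated.

No — constraints 2, 3, 4, 5 are not satisfied.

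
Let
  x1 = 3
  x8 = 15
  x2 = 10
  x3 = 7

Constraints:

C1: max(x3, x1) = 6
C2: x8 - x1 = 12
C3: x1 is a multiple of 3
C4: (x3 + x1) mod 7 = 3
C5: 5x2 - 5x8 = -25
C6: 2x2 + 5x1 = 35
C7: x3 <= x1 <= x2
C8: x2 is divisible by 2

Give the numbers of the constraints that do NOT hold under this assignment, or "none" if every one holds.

Constraints 1 and 7 are violated.

C1: max(7, 3) = 7, not 6 — violated.
C2: x8 - x1 = 15 - 3 = 12 — satisfied.
C3: 3 / 3 = 1, so 3 divides 3 — satisfied.
C4: x3 + x1 = 10; 10 mod 7 = 3 — satisfied.
C5: 5x2 - 5x8 = 5(10) - 5(15) = -25 — satisfied.
C6: 2x2 + 5x1 = 2(10) + 5(3) = 35 — satisfied.
C7: values 7, 3, 10; x3 = 7 is not <= x1 = 3 — violated.
C8: 10 / 2 = 5, so 2 divides 10 — satisfied.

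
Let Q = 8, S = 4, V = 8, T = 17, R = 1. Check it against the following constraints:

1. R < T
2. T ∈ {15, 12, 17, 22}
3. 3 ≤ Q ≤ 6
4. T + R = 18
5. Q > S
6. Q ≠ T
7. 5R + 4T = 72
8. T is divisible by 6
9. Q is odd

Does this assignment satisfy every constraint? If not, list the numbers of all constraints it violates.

1. R = 1, T = 17; 1 < 17  yes
2. T = 17 is in {15, 12, 17, 22}  yes
3. Q = 8 is outside [3, 6]  no
4. T + R = 17 + 1 = 18  yes
5. Q = 8, S = 4; 8 > 4  yes
6. Q = 8, T = 17; distinct  yes
7. 5R + 4T = 5(1) + 4(17) = 73, not 72  no
8. 17 = 6×2 + 5, so 6 does not divide 17  no
9. Q = 8 is even  no

Constraints 3, 7, 8, 9 are violated.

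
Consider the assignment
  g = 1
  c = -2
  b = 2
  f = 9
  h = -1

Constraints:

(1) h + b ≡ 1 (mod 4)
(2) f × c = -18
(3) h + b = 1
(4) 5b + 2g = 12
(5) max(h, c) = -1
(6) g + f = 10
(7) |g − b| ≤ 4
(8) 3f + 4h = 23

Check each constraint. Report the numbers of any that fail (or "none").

All constraints are satisfied.

(1) h + b = 1; 1 mod 4 = 1  ✔
(2) f × c = 9 × (-2) = -18  ✔
(3) h + b = -1 + 2 = 1  ✔
(4) 5b + 2g = 5(2) + 2(1) = 12  ✔
(5) max(-1, -2) = -1  ✔
(6) g + f = 1 + 9 = 10  ✔
(7) |1 − 2| = 1; 1 ≤ 4  ✔
(8) 3f + 4h = 3(9) + 4(-1) = 23  ✔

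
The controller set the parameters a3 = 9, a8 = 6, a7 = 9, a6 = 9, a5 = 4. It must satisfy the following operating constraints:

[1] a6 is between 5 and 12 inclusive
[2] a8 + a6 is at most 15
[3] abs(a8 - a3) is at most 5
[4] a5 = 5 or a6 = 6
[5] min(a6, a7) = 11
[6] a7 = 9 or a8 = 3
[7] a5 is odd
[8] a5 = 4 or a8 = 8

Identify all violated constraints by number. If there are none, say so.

[1] a6 = 9 lies in [5, 12]  holds
[2] a8 + a6 = 6 + 9 = 15; 15 ≤ 15  holds
[3] abs(6 - 9) = 3; 3 ≤ 5  holds
[4] a5 = 4 ≠ 5 and a6 = 9 ≠ 6; both disjuncts false  fails
[5] min(9, 9) = 9, not 11  fails
[6] a7 = 9 = 9 (first disjunct)  holds
[7] a5 = 4 is even  fails
[8] a5 = 4 = 4 (first disjunct)  holds

No — constraints 4, 5, 7 are not satisfied.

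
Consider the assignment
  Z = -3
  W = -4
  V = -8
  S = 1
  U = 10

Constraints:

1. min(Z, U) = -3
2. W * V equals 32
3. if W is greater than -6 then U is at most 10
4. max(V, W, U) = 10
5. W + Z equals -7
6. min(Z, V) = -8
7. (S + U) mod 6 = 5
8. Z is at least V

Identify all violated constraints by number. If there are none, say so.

1. min(-3, 10) = -3  true
2. W * V = -4 * (-8) = 32  true
3. W = -4 > -6, so we need U ≤ 10; U = 10 ≤ 10  true
4. max(-8, -4, 10) = 10  true
5. W + Z = -4 + (-3) = -7  true
6. min(-3, -8) = -8  true
7. S + U = 11; 11 mod 6 = 5  true
8. Z = -3, V = -8; -3 ≥ -8  true

Yes — all constraints hold.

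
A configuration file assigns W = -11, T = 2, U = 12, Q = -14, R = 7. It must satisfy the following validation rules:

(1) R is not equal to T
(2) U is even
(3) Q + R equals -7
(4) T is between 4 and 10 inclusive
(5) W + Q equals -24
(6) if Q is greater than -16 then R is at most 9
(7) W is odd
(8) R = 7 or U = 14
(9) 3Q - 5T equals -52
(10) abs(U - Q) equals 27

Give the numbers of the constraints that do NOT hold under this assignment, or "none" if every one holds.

Constraints 4, 5, and 10 are violated.

(1) R = 7, T = 2; distinct  OK
(2) U = 12 is even  OK
(3) Q + R = -14 + 7 = -7  OK
(4) T = 2 is outside [4, 10]  FAIL
(5) W + Q = -11 + (-14) = -25, not -24  FAIL
(6) Q = -14 > -16, so we need R ≤ 9; R = 7 ≤ 9  OK
(7) W = -11 is odd  OK
(8) R = 7 = 7 (first disjunct)  OK
(9) 3Q - 5T = 3(-14) - 5(2) = -52  OK
(10) abs(12 - (-14)) = 26, not 27  FAIL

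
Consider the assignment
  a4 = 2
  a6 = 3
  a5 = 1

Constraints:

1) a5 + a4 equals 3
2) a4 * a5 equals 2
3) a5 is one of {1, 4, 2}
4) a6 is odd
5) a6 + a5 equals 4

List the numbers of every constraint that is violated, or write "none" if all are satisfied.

No violations.

1) a5 + a4 = 1 + 2 = 3  ✔
2) a4 * a5 = 2 * 1 = 2  ✔
3) a5 = 1 is in {1, 4, 2}  ✔
4) a6 = 3 is odd  ✔
5) a6 + a5 = 3 + 1 = 4  ✔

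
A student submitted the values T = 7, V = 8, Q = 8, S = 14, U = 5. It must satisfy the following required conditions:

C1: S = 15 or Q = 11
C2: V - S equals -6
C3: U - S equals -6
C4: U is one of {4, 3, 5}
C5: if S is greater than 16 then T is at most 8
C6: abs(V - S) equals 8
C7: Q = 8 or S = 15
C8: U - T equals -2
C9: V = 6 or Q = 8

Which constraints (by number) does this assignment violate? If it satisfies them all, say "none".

C1: S = 14 ≠ 15 and Q = 8 ≠ 11; both disjuncts false  FAIL
C2: V - S = 8 - 14 = -6  OK
C3: U - S = 5 - 14 = -9, not -6  FAIL
C4: U = 5 is in {4, 3, 5}  OK
C5: S = 14, not > 16; antecedent false, conditional vacuously true  OK
C6: abs(8 - 14) = 6, not 8  FAIL
C7: Q = 8 = 8 (first disjunct)  OK
C8: U - T = 5 - 7 = -2  OK
C9: V = 8 ≠ 6, but Q = 8 = 8 (second disjunct)  OK

No — constraints 1, 3, and 6 are not satisfied.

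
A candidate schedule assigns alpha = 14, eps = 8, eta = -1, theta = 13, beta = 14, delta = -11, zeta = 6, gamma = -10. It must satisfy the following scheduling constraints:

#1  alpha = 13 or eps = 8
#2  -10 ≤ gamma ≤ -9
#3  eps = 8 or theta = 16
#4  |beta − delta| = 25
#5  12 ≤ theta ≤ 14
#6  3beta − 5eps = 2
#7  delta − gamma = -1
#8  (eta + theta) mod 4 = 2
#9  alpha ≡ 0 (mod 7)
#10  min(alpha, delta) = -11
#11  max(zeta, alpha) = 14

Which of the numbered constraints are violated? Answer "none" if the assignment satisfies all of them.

#1 alpha = 14 ≠ 13, but eps = 8 = 8 (second disjunct)  OK
#2 gamma = -10 lies in [-10, -9]  OK
#3 eps = 8 = 8 (first disjunct)  OK
#4 |14 − (-11)| = 25  OK
#5 theta = 13 lies in [12, 14]  OK
#6 3beta − 5eps = 3(14) − 5(8) = 2  OK
#7 delta − gamma = -11 − (-10) = -1  OK
#8 eta + theta = 12; 12 mod 4 = 0, not 2  FAIL
#9 14 mod 7 = 0  OK
#10 min(14, -11) = -11  OK
#11 max(6, 14) = 14  OK

Violated: 8.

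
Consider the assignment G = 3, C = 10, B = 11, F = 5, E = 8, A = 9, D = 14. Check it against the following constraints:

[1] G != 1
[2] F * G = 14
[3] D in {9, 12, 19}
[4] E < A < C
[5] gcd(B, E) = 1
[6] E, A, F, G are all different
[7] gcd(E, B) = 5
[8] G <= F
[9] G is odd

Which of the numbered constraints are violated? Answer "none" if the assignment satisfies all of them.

Violated: 2, 3, and 7.

[1] G = 3, and 3 ≠ 1 — holds.
[2] F * G = 5 * 3 = 15, not 14 — does not hold.
[3] D = 14 is not in {9, 12, 19} — does not hold.
[4] values 8 < 9 < 10 — holds.
[5] gcd(11, 8) = 1 — holds.
[6] values 8, 9, 5, 3 are pairwise distinct — holds.
[7] gcd(8, 11) = 1, not 5 — does not hold.
[8] G = 3, F = 5; 3 ≤ 5 — holds.
[9] G = 3 is odd — holds.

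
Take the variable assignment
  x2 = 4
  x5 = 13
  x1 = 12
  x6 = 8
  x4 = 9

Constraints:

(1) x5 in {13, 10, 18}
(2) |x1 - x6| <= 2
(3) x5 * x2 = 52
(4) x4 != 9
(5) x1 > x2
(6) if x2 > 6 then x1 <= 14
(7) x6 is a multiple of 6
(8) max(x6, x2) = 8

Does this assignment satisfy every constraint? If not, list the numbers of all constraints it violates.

(1) x5 = 13 is in {13, 10, 18} — OK.
(2) |12 - 8| = 4; 4 > 2, exceeds bound 2 — violated.
(3) x5 * x2 = 13 * 4 = 52 — OK.
(4) x4 = 9, but 9 is required to differ — violated.
(5) x1 = 12, x2 = 4; 12 > 4 — OK.
(6) x2 = 4, not > 6; antecedent false, conditional vacuously true — OK.
(7) 8 = 6*1 + 2, so 6 does not divide 8 — violated.
(8) max(8, 4) = 8 — OK.

No — constraints 2, 4, and 7 are not satisfied.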